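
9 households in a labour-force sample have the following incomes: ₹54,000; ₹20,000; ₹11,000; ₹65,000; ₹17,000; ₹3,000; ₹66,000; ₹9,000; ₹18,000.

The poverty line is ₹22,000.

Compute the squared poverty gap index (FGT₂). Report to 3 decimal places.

0.160

Poor units: ₹3,000, ₹9,000, ₹11,000, ₹17,000, ₹18,000, ₹20,000 (q = 6 of N = 9).
Relative gaps: (22000−3000)/22000 = 0.8636; (22000−9000)/22000 = 0.5909; (22000−11000)/22000 = 0.5000; (22000−17000)/22000 = 0.2273; (22000−18000)/22000 = 0.1818; (22000−20000)/22000 = 0.0909.
Squared: 0.7459; 0.3492; 0.2500; 0.0517; 0.0331; 0.0083.
Sum = 1.438017; P₂ = 1.438017 / 9 = 0.160.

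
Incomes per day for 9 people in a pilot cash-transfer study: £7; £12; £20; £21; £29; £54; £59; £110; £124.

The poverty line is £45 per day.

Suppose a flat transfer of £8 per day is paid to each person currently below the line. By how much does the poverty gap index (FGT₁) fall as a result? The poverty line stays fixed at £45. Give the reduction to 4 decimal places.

Before: below the line — £7, £12, £20, £21, £29; poverty gap index (FGT₁) = 0.335802.
After the £8 transfer: below the line — £15, £20, £28, £29, £37; poverty gap index (FGT₁) = 0.237037.
Reduction = 0.335802 − 0.237037 = 0.0988.

0.0988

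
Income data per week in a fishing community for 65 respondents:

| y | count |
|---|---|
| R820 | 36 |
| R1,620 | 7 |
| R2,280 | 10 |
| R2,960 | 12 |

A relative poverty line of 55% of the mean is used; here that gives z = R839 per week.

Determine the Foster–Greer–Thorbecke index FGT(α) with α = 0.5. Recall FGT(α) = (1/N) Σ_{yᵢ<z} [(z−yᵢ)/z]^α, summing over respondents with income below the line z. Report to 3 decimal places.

0.083

Below z: 36×R820 (q = 36 of N = 65).
Shortfall ratios: (839−820)/839 = 0.0226 (×36).
Raised to α = 0.5: 0.15049 (×36).
Sum = 5.417493; FGT(0.5) = 5.417493 / 65 = 0.083.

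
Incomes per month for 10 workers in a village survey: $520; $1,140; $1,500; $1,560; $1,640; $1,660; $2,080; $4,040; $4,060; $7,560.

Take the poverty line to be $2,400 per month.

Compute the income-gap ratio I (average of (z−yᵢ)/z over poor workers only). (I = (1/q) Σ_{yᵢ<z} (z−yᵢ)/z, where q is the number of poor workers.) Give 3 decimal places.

0.399

Poor units: $520, $1,140, $1,500, $1,560, $1,640, $1,660, $2,080 (q = 7 of N = 10).
Shortfall ratios (z−y)/z: 0.7833, 0.5250, 0.3750, 0.3500, 0.3167, 0.3083, 0.1333; sum = 2.791667.
The income-gap ratio divides by q (the poor only): 2.791667 / 7 = 0.399.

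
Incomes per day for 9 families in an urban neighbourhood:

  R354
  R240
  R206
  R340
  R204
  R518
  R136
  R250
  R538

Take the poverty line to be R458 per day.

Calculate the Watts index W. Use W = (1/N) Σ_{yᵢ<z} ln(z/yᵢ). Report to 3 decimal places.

0.514

Below the line: R136, R204, R206, R240, R250, R340, R354 (q = 7 of N = 9).
ln(z/y) terms: ln(458/136) = 1.2142; ln(458/204) = 0.8087; ln(458/206) = 0.7990; ln(458/240) = 0.6462; ln(458/250) = 0.6054; ln(458/340) = 0.2979; ln(458/354) = 0.2576.
W = 4.629091 / 9 = 0.514.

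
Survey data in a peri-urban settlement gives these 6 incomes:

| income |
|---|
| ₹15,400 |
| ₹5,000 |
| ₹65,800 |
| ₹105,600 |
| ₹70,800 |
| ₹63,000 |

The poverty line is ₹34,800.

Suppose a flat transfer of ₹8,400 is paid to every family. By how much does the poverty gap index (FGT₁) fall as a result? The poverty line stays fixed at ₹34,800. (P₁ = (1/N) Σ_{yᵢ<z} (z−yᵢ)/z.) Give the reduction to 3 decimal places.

Before: below the line — ₹5,000, ₹15,400; poverty gap index (FGT₁) = 0.23563.
After the ₹8,400 transfer: below the line — ₹13,400, ₹23,800; poverty gap index (FGT₁) = 0.15517.
Reduction = 0.23563 − 0.15517 = 0.080.

0.080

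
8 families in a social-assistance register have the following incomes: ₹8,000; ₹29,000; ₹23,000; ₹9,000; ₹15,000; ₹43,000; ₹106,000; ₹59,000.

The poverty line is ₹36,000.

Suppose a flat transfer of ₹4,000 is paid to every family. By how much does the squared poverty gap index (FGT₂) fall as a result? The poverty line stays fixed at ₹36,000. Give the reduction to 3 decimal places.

0.066

Before: below the line — ₹8,000, ₹9,000, ₹15,000, ₹23,000, ₹29,000; squared poverty gap index (FGT₂) = 0.20949.
After the ₹4,000 transfer: below the line — ₹12,000, ₹13,000, ₹19,000, ₹27,000, ₹33,000; squared poverty gap index (FGT₂) = 0.14313.
Reduction = 0.20949 − 0.14313 = 0.066.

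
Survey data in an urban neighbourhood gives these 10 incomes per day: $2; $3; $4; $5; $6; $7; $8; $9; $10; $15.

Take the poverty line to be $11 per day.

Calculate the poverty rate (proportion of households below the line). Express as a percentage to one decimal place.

9 of the 10 households have income below $11.
H = 9/10 = 90.0%.

90.0%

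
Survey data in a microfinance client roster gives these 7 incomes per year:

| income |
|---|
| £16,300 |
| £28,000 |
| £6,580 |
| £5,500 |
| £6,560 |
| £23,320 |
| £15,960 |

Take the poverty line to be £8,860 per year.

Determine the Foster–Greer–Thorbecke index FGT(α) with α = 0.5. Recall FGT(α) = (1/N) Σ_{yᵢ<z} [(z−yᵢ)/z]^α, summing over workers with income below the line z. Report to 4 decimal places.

0.2332

Below the line: £5,500, £6,560, £6,580 (q = 3 of N = 7).
Normalized shortfalls: (8860−5500)/8860 = 0.3792; (8860−6560)/8860 = 0.2596; (8860−6580)/8860 = 0.2573.
Raised to α = 0.5: 0.61582; 0.50950; 0.50728.
Sum = 1.632605; FGT(0.5) = 1.632605 / 7 = 0.2332.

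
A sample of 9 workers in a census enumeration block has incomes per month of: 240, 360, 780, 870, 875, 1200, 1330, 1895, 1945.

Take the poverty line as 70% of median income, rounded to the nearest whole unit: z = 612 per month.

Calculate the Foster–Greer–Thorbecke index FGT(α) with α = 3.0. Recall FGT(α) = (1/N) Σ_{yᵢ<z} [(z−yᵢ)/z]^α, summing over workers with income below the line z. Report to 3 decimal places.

Below z: 240, 360 (q = 2 of N = 9).
Normalized shortfalls: (612−240)/612 = 0.6078; (612−360)/612 = 0.4118.
Raised to α = 3.0: 0.22458; 0.06981.
Sum = 0.294397; FGT(3.0) = 0.294397 / 9 = 0.033.

0.033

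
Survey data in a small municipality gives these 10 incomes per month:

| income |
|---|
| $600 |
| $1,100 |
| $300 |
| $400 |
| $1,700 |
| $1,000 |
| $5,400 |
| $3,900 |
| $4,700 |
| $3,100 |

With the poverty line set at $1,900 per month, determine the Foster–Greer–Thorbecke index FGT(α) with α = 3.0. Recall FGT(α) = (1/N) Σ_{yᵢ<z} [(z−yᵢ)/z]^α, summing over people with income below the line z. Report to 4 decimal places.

Below z: $300, $400, $600, $1,000, $1,100, $1,700 (q = 6 of N = 10).
Gap ratios (z−y)/z: (1900−300)/1900 = 0.8421; (1900−400)/1900 = 0.7895; (1900−600)/1900 = 0.6842; (1900−1000)/1900 = 0.4737; (1900−1100)/1900 = 0.4211; (1900−1700)/1900 = 0.1053.
Raised to α = 3.0: 0.59717; 0.49205; 0.32031; 0.10628; 0.07465; 0.00117.
Sum = 1.591631; FGT(3.0) = 1.591631 / 10 = 0.1592.

0.1592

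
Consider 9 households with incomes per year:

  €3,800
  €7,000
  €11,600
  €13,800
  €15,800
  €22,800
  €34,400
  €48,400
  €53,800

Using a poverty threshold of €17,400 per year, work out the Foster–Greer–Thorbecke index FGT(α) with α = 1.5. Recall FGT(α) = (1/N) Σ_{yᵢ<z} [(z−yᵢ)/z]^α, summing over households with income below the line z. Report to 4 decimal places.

Below the line: €3,800, €7,000, €11,600, €13,800, €15,800 (q = 5 of N = 9).
Shortfall ratios: (17400−3800)/17400 = 0.7816; (17400−7000)/17400 = 0.5977; (17400−11600)/17400 = 0.3333; (17400−13800)/17400 = 0.2069; (17400−15800)/17400 = 0.0920.
Raised to α = 1.5: 0.69101; 0.46209; 0.19245; 0.09411; 0.02788.
Sum = 1.467543; FGT(1.5) = 1.467543 / 9 = 0.1631.

0.1631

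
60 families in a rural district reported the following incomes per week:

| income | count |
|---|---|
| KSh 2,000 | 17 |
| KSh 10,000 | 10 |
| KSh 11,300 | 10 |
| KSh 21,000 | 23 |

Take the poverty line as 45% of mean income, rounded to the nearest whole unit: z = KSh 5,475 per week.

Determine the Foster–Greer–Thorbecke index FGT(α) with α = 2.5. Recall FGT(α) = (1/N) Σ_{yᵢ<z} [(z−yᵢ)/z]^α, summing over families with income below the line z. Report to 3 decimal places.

0.091

Incomes under z: 17×KSh 2,000 (q = 17 of N = 60).
Relative gaps: (5475−2000)/5475 = 0.6347 (×17).
Raised to α = 2.5: 0.32094 (×17).
Sum = 5.456016; FGT(2.5) = 5.456016 / 60 = 0.091.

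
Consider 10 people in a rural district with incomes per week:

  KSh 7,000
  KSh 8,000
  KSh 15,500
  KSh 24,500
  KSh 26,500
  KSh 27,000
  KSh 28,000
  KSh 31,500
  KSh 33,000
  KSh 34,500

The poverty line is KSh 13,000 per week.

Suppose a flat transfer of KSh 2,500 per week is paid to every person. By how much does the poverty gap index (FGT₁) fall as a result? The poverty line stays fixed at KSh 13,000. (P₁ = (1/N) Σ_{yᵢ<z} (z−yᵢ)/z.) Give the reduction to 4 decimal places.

Before: below the line — KSh 7,000, KSh 8,000; poverty gap index (FGT₁) = 0.084615.
After the KSh 2,500 transfer: below the line — KSh 9,500, KSh 10,500; poverty gap index (FGT₁) = 0.046154.
Reduction = 0.084615 − 0.046154 = 0.0385.

0.0385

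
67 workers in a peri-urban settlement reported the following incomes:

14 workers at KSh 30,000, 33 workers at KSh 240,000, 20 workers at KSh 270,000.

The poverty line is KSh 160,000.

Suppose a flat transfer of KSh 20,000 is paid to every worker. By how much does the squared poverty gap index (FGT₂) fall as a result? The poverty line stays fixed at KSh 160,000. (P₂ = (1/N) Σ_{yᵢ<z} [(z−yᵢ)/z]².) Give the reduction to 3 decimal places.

Before: below the line — 14×KSh 30,000; squared poverty gap index (FGT₂) = 0.13794.
After the KSh 20,000 transfer: below the line — 14×KSh 50,000; squared poverty gap index (FGT₂) = 0.09876.
Reduction = 0.13794 − 0.09876 = 0.039.

0.039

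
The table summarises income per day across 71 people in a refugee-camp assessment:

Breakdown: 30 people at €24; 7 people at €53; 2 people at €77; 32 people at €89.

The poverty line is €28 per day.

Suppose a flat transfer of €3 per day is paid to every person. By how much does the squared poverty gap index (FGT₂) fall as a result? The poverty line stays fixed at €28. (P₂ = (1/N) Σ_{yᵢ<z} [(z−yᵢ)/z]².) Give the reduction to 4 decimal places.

0.0081

Before: below the line — 30×€24; squared poverty gap index (FGT₂) = 0.008623.
After the €3 transfer: below the line — 30×€27; squared poverty gap index (FGT₂) = 0.000539.
Reduction = 0.008623 − 0.000539 = 0.0081.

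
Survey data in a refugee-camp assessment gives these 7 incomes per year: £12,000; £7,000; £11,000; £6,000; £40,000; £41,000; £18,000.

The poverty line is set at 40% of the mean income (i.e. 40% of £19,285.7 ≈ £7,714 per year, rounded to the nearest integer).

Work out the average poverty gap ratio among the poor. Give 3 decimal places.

0.157

Poor units: £6,000, £7,000 (q = 2 of N = 7).
Shortfall ratios (z−y)/z: 0.2222, 0.0926; sum = 0.314752.
I averages over the q = 2 poor units only: 0.314752 / 2 = 0.157.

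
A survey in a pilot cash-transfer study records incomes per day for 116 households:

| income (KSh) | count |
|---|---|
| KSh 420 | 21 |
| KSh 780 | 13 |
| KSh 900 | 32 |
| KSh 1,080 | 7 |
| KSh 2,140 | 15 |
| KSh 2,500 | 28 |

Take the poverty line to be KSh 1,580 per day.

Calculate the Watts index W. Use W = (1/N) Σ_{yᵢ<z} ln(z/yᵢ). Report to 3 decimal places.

Below z: 21×KSh 420, 13×KSh 780, 32×KSh 900, 7×KSh 1,080 (q = 73 of N = 116).
Log shortfalls: ln(1580/420) = 1.3249 (×21); ln(1580/780) = 0.7059 (×13); ln(1580/900) = 0.5628 (×32); ln(1580/1080) = 0.3805 (×7).
W = 57.672333 / 116 = 0.497.

0.497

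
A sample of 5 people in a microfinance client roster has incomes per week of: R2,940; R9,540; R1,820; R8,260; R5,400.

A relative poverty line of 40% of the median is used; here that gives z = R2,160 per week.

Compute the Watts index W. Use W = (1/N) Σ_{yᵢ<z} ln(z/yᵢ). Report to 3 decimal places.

Below z: R1,820 (q = 1 of N = 5).
ln(z/y) terms: ln(2160/1820) = 0.1713.
W = 0.171272 / 5 = 0.034.

0.034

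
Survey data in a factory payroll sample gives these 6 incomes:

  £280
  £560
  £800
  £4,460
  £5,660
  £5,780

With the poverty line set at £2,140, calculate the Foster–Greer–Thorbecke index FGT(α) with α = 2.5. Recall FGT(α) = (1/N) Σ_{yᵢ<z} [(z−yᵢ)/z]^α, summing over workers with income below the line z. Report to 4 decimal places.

0.2472

Poor units: £280, £560, £800 (q = 3 of N = 6).
Relative gaps: (2140−280)/2140 = 0.8692; (2140−560)/2140 = 0.7383; (2140−800)/2140 = 0.6262.
Raised to α = 2.5: 0.70428; 0.46839; 0.31026.
Sum = 1.482936; FGT(2.5) = 1.482936 / 6 = 0.2472.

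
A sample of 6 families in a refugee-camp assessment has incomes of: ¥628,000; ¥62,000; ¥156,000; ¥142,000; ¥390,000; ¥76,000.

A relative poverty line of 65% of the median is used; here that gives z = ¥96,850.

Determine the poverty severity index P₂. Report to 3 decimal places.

Below z: ¥62,000, ¥76,000 (q = 2 of N = 6).
Gap ratios (z−y)/z: (96850−62000)/96850 = 0.3598; (96850−76000)/96850 = 0.2153.
Squared: 0.1295; 0.0463.
Sum = 0.175827; P₂ = 0.175827 / 6 = 0.029.

0.029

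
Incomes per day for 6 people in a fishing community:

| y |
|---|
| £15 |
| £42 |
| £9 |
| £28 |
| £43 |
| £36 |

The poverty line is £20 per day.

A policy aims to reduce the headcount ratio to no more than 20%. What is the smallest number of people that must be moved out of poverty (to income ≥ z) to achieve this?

Currently q = 2 of N = 6 are below the line (H = 0.333).
A headcount ratio of at most 20% allows at most ⌊0.20 × 6⌋ = 1 poor people.
So at least 2 − 1 = 1 must be lifted.

1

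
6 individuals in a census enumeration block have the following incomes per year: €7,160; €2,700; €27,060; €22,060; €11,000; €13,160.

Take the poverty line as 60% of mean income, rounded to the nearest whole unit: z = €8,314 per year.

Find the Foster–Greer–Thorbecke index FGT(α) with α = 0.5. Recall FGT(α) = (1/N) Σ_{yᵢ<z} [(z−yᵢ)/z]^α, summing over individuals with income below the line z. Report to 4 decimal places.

0.1990

Incomes under z: €2,700, €7,160 (q = 2 of N = 6).
Relative gaps: (8314−2700)/8314 = 0.6752; (8314−7160)/8314 = 0.1388.
Raised to α = 0.5: 0.82173; 0.37256.
Sum = 1.194295; FGT(0.5) = 1.194295 / 6 = 0.1990.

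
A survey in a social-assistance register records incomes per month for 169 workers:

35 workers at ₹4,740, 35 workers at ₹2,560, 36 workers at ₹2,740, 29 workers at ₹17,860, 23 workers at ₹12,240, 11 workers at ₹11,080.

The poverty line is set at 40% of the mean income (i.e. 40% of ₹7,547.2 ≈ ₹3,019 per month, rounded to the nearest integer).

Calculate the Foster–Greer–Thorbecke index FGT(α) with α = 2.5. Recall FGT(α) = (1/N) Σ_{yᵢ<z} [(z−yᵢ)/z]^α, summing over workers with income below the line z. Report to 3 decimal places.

Incomes under z: 35×₹2,560, 36×₹2,740 (q = 71 of N = 169).
Relative gaps: (3019−2560)/3019 = 0.1520 (×35); (3019−2740)/3019 = 0.0924 (×36).
Raised to α = 2.5: 0.00901 (×35); 0.00260 (×36).
Sum = 0.408925; FGT(2.5) = 0.408925 / 169 = 0.002.

0.002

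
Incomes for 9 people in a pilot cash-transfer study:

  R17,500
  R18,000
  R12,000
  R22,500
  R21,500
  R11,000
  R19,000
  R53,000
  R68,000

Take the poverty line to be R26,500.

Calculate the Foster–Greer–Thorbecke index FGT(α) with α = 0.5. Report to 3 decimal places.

Poor units: R11,000, R12,000, R17,500, R18,000, R19,000, R21,500, R22,500 (q = 7 of N = 9).
Gap ratios (z−y)/z: (26500−11000)/26500 = 0.5849; (26500−12000)/26500 = 0.5472; (26500−17500)/26500 = 0.3396; (26500−18000)/26500 = 0.3208; (26500−19000)/26500 = 0.2830; (26500−21500)/26500 = 0.1887; (26500−22500)/26500 = 0.1509.
Raised to α = 0.5: 0.76479; 0.73971; 0.58277; 0.56635; 0.53200; 0.43437; 0.38851.
Sum = 4.008506; FGT(0.5) = 4.008506 / 9 = 0.445.

0.445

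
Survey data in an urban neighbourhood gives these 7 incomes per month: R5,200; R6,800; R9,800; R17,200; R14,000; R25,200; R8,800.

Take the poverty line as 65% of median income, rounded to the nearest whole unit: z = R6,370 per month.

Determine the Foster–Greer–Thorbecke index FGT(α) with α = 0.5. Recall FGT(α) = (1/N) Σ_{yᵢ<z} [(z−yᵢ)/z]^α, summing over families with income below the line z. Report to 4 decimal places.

0.0612

Poor units: R5,200 (q = 1 of N = 7).
Relative gaps: (6370−5200)/6370 = 0.1837.
Raised to α = 0.5: 0.42857.
Sum = 0.428571; FGT(0.5) = 0.428571 / 7 = 0.0612.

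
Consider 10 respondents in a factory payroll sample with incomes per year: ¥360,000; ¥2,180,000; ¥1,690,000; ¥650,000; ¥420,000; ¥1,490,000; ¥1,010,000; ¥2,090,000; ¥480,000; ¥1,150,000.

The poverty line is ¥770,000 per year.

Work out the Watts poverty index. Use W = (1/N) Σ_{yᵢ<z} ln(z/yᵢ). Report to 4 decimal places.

Poor units: ¥360,000, ¥420,000, ¥480,000, ¥650,000 (q = 4 of N = 10).
ln(z/y) terms: ln(770000/360000) = 0.7603; ln(770000/420000) = 0.6061; ln(770000/480000) = 0.4726; ln(770000/650000) = 0.1694.
W = 2.008445 / 10 = 0.2008.

0.2008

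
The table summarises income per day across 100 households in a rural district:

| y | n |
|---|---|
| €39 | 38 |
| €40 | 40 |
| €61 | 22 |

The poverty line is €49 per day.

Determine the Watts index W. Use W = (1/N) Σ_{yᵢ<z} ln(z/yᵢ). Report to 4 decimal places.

Below z: 38×€39, 40×€40 (q = 78 of N = 100).
Log shortfalls: ln(49/39) = 0.2283 (×38); ln(49/40) = 0.2029 (×40).
W = 16.791463 / 100 = 0.1679.

0.1679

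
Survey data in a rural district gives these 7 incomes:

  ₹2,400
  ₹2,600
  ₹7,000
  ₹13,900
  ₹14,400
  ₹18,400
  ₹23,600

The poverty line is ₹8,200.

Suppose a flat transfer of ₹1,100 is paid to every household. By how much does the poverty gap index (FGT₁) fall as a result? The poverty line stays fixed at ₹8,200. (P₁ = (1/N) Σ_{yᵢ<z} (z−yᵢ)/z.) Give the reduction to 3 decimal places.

0.057

Before: below the line — ₹2,400, ₹2,600, ₹7,000; poverty gap index (FGT₁) = 0.21951.
After the ₹1,100 transfer: below the line — ₹3,500, ₹3,700, ₹8,100; poverty gap index (FGT₁) = 0.16202.
Reduction = 0.21951 − 0.16202 = 0.057.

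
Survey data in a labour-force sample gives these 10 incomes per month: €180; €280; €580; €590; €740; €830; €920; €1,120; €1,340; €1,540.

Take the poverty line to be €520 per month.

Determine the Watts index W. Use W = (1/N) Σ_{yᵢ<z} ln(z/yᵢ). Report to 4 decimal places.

Poor units: €180, €280 (q = 2 of N = 10).
ln(z/y) terms: ln(520/180) = 1.0609; ln(520/280) = 0.6190.
W = 1.679911 / 10 = 0.1680.

0.1680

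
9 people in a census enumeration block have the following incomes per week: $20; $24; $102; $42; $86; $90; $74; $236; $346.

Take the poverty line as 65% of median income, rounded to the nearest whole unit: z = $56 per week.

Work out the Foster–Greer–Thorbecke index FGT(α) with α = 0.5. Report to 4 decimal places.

Below z: $20, $24, $42 (q = 3 of N = 9).
Relative gaps: (56−20)/56 = 0.6429; (56−24)/56 = 0.5714; (56−42)/56 = 0.2500.
Raised to α = 0.5: 0.80178; 0.75593; 0.50000.
Sum = 2.057713; FGT(0.5) = 2.057713 / 9 = 0.2286.

0.2286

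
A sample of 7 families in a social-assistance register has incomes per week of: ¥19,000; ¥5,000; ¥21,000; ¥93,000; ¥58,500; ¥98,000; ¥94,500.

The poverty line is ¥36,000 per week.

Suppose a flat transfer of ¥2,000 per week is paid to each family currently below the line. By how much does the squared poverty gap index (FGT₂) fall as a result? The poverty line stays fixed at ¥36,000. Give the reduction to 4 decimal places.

Before: below the line — ¥5,000, ¥19,000, ¥21,000; squared poverty gap index (FGT₂) = 0.162588.
After the ¥2,000 transfer: below the line — ¥7,000, ¥21,000, ¥23,000; squared poverty gap index (FGT₂) = 0.136133.
Reduction = 0.162588 − 0.136133 = 0.0265.

0.0265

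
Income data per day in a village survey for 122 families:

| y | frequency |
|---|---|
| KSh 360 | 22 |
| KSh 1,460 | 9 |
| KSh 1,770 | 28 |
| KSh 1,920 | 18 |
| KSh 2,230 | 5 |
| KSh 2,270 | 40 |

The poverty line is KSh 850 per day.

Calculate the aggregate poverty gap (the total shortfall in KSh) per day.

Poor units: 22×KSh 360 (q = 22 of N = 122).
Individual gaps: 22×(850−360) = 10780.
Aggregate gap = KSh 10,780.

KSh 10,780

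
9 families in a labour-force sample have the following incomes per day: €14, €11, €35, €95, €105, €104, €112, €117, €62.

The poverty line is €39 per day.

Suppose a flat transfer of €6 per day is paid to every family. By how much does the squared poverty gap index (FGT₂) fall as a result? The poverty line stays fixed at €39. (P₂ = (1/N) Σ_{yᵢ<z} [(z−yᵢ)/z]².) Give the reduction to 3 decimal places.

0.042

Before: below the line — €11, €14, €35; squared poverty gap index (FGT₂) = 0.10410.
After the €6 transfer: below the line — €17, €20; squared poverty gap index (FGT₂) = 0.06173.
Reduction = 0.10410 − 0.06173 = 0.042.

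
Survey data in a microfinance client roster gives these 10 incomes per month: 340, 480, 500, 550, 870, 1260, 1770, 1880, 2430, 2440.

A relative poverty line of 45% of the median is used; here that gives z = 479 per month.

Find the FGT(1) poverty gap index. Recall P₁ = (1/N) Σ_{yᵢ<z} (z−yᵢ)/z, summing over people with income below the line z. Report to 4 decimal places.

0.0290

Below the line: 340 (q = 1 of N = 10).
Normalized shortfalls: (479−340)/479 = 0.2902.
Σ = 0.290188. Dividing by the full population N = 10 gives P₁ = 0.0290.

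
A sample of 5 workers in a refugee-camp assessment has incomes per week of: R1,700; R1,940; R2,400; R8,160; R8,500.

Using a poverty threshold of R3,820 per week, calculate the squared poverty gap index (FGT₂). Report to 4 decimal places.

0.1377

Below z: R1,700, R1,940, R2,400 (q = 3 of N = 5).
Gap ratios (z−y)/z: (3820−1700)/3820 = 0.5550; (3820−1940)/3820 = 0.4921; (3820−2400)/3820 = 0.3717.
Squared: 0.3080; 0.2422; 0.1382.
Sum = 0.688386; P₂ = 0.688386 / 5 = 0.1377.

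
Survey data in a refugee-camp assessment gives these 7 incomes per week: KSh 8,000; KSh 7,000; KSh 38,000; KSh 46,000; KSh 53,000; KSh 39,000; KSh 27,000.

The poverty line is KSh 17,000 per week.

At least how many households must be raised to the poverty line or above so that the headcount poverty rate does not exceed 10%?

2

Currently q = 2 of N = 7 are below the line (H = 0.286).
A headcount ratio of at most 10% allows at most ⌊0.10 × 7⌋ = 0 poor households.
So at least 2 − 0 = 2 must be lifted.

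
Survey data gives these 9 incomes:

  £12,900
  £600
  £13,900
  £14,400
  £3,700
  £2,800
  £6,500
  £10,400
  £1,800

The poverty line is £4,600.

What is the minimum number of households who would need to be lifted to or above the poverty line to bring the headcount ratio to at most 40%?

1

Currently q = 4 of N = 9 are below the line (H = 0.444).
A headcount ratio of at most 40% allows at most ⌊0.40 × 9⌋ = 3 poor households.
So at least 4 − 3 = 1 must be lifted.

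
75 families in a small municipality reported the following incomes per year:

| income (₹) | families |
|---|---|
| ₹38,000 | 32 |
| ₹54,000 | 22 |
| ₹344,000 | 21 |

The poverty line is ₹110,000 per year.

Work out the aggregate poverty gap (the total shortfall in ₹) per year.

₹3,536,000

Below z: 32×₹38,000, 22×₹54,000 (q = 54 of N = 75).
Individual gaps: 32×(110000−38000) = 2304000; 22×(110000−54000) = 1232000.
Aggregate gap = ₹3,536,000.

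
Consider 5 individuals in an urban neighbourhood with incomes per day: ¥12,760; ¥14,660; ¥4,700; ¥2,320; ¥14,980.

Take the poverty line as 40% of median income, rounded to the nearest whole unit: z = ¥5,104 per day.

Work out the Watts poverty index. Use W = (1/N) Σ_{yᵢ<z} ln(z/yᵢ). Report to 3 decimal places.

0.174

Poor units: ¥2,320, ¥4,700 (q = 2 of N = 5).
ln(z/y) terms: ln(5104/2320) = 0.7885; ln(5104/4700) = 0.0825.
W = 0.870919 / 5 = 0.174.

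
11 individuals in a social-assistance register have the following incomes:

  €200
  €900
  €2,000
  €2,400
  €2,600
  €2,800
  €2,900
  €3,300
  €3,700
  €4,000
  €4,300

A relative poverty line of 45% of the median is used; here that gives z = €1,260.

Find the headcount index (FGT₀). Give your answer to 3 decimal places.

0.182

2 of the 11 individuals have income below €1,260.
H = 2/11 = 0.182.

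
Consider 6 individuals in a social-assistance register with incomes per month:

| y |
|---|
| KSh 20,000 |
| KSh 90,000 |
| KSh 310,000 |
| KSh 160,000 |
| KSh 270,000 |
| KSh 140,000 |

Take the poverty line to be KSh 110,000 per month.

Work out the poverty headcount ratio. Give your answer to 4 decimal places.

2 of the 6 individuals have income below KSh 110,000.
H = 2/6 = 0.3333.

0.3333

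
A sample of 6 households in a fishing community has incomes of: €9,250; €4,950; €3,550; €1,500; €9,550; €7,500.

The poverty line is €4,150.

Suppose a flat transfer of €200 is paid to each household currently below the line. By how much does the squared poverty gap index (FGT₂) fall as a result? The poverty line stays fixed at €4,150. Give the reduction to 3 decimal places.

Before: below the line — €1,500, €3,550; squared poverty gap index (FGT₂) = 0.07144.
After the €200 transfer: below the line — €1,700, €3,750; squared poverty gap index (FGT₂) = 0.05964.
Reduction = 0.07144 − 0.05964 = 0.012.

0.012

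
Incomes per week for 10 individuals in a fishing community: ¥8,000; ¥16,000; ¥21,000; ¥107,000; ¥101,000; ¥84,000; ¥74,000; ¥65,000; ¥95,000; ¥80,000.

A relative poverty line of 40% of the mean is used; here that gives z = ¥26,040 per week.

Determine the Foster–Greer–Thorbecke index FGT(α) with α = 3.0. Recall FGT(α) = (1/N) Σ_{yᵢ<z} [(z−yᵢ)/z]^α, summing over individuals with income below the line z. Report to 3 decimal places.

Below z: ¥8,000, ¥16,000, ¥21,000 (q = 3 of N = 10).
Relative gaps: (26040−8000)/26040 = 0.6928; (26040−16000)/26040 = 0.3856; (26040−21000)/26040 = 0.1935.
Raised to α = 3.0: 0.33250; 0.05732; 0.00725.
Sum = 0.397063; FGT(3.0) = 0.397063 / 10 = 0.040.

0.040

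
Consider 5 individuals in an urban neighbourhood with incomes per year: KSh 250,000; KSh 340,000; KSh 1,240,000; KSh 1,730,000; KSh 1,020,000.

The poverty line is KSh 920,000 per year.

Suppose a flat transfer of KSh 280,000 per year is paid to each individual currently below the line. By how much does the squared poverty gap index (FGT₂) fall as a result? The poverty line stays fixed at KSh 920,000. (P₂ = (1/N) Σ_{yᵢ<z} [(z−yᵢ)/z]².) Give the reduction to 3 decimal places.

Before: below the line — KSh 250,000, KSh 340,000; squared poverty gap index (FGT₂) = 0.18556.
After the KSh 280,000 transfer: below the line — KSh 530,000, KSh 620,000; squared poverty gap index (FGT₂) = 0.05721.
Reduction = 0.18556 − 0.05721 = 0.128.

0.128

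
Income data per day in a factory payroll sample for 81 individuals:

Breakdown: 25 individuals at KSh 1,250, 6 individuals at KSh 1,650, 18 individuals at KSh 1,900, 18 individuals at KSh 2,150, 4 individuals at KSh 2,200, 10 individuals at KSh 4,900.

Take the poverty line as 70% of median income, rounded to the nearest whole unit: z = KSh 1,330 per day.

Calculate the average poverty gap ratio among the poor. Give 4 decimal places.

Below the line: 25×KSh 1,250 (q = 25 of N = 81).
Shortfall ratios (z−y)/z: 0.0602 (×25); sum = 1.503759.
I averages over the q = 25 poor units only: 1.503759 / 25 = 0.0602.

0.0602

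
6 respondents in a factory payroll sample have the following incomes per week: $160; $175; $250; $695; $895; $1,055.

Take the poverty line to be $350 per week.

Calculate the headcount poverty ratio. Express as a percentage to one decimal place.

50.0%

3 of the 6 respondents have income below $350.
H = 3/6 = 50.0%.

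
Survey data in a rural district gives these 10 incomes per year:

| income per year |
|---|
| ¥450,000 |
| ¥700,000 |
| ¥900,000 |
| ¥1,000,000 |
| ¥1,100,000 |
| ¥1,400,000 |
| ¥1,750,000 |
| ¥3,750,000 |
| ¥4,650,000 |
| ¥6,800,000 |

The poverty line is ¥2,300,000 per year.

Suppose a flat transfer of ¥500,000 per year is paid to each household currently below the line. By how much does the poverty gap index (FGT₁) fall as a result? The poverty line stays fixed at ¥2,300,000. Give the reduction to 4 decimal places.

0.1522

Before: below the line — ¥450,000, ¥700,000, ¥900,000, ¥1,000,000, ¥1,100,000, ¥1,400,000, ¥1,750,000; poverty gap index (FGT₁) = 0.382609.
After the ¥500,000 transfer: below the line — ¥950,000, ¥1,200,000, ¥1,400,000, ¥1,500,000, ¥1,600,000, ¥1,900,000, ¥2,250,000; poverty gap index (FGT₁) = 0.230435.
Reduction = 0.382609 − 0.230435 = 0.1522.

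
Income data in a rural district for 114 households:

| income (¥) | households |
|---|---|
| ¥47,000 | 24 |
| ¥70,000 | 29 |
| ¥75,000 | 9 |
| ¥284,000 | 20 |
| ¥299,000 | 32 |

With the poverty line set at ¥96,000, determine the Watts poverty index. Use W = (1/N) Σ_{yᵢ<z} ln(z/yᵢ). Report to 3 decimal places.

0.250

Below the line: 24×¥47,000, 29×¥70,000, 9×¥75,000 (q = 62 of N = 114).
Log shortfalls: ln(96000/47000) = 0.7142 (×24); ln(96000/70000) = 0.3159 (×29); ln(96000/75000) = 0.2469 (×9).
W = 28.522290 / 114 = 0.250.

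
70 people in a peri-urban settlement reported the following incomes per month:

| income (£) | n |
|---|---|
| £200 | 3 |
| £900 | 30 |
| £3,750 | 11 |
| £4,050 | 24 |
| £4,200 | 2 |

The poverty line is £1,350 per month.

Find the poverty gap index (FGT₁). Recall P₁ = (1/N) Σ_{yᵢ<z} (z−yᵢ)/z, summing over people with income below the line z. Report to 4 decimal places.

0.1794

Below the line: 3×£200, 30×£900 (q = 33 of N = 70).
Relative gaps: (1350−200)/1350 = 0.8519 (×3); (1350−900)/1350 = 0.3333 (×30).
Σ = 12.555556. Dividing by the full population N = 70 gives P₁ = 0.1794.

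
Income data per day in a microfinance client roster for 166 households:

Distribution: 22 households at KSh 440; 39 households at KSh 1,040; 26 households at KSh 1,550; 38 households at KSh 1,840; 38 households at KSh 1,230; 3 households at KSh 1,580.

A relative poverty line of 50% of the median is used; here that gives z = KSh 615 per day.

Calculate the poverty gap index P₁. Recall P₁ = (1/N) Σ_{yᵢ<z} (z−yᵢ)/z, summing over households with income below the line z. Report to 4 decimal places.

0.0377

Poor units: 22×KSh 440 (q = 22 of N = 166).
Relative gaps: (615−440)/615 = 0.2846 (×22).
Σ = 6.260163. Dividing by the full population N = 166 gives P₁ = 0.0377.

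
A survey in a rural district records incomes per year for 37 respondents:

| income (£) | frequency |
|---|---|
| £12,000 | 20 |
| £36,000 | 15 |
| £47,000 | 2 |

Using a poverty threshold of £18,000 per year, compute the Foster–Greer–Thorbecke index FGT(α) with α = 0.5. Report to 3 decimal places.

Below the line: 20×£12,000 (q = 20 of N = 37).
Shortfall ratios: (18000−12000)/18000 = 0.3333 (×20).
Raised to α = 0.5: 0.57735 (×20).
Sum = 11.547005; FGT(0.5) = 11.547005 / 37 = 0.312.

0.312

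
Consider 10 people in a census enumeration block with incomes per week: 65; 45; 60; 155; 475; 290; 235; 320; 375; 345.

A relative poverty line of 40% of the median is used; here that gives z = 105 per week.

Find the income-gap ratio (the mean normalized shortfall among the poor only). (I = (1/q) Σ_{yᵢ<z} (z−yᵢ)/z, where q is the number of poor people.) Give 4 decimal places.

0.4603

Below z: 45, 60, 65 (q = 3 of N = 10).
Relative gaps: 0.5714, 0.4286, 0.3810; sum = 1.380952.
I averages over the q = 3 poor units only: 1.380952 / 3 = 0.4603.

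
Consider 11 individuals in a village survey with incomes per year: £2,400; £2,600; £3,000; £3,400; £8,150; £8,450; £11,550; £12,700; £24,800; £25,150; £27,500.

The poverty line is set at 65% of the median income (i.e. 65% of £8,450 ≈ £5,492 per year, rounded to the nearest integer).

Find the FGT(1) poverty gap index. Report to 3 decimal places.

Below the line: £2,400, £2,600, £3,000, £3,400 (q = 4 of N = 11).
Gap ratios (z−y)/z: (5492−2400)/5492 = 0.5630; (5492−2600)/5492 = 0.5266; (5492−3000)/5492 = 0.4538; (5492−3400)/5492 = 0.3809.
Σ = 1.924253. Dividing by the full population N = 11 gives P₁ = 0.175.

0.175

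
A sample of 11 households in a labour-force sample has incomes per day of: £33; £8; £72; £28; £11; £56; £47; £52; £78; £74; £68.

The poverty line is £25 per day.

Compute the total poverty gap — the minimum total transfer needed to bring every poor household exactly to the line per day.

Below the line: £8, £11 (q = 2 of N = 11).
Individual gaps: 25−8 = 17; 25−11 = 14.
Aggregate gap = £31.

£31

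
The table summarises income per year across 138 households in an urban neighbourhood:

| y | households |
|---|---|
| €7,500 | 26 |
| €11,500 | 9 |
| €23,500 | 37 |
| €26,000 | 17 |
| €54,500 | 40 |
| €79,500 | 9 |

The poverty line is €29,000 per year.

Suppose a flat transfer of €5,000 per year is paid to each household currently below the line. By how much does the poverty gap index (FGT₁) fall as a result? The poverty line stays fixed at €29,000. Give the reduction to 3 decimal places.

0.103

Before: below the line — 26×€7,500, 9×€11,500, 37×€23,500, 17×€26,000; poverty gap index (FGT₁) = 0.24263.
After the €5,000 transfer: below the line — 26×€12,500, 9×€16,500, 37×€28,500; poverty gap index (FGT₁) = 0.13993.
Reduction = 0.24263 − 0.13993 = 0.103.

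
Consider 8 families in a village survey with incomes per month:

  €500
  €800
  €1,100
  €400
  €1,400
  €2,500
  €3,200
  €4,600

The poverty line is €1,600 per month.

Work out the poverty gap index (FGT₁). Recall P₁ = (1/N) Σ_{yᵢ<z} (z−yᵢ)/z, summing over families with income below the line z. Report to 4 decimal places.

Below the line: €400, €500, €800, €1,100, €1,400 (q = 5 of N = 8).
Relative gaps: (1600−400)/1600 = 0.7500; (1600−500)/1600 = 0.6875; (1600−800)/1600 = 0.5000; (1600−1100)/1600 = 0.3125; (1600−1400)/1600 = 0.1250.
Σ = 2.375000. Dividing by the full population N = 8 gives P₁ = 0.2969.

0.2969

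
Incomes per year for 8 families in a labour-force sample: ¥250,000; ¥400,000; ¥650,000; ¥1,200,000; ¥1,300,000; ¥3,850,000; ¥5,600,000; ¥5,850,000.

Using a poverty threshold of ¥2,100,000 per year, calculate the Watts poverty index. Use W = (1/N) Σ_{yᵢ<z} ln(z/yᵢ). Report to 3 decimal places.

Poor units: ¥250,000, ¥400,000, ¥650,000, ¥1,200,000, ¥1,300,000 (q = 5 of N = 8).
Log gaps: ln(2100000/250000) = 2.1282; ln(2100000/400000) = 1.6582; ln(2100000/650000) = 1.1727; ln(2100000/1200000) = 0.5596; ln(2100000/1300000) = 0.4796.
W = 5.998369 / 8 = 0.750.

0.750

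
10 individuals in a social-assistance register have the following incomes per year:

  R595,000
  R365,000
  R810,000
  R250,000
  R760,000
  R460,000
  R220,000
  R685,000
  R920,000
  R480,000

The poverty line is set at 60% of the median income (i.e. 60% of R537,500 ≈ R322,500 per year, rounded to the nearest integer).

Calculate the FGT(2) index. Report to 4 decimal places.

Below the line: R220,000, R250,000 (q = 2 of N = 10).
Gap ratios (z−y)/z: (322500−220000)/322500 = 0.3178; (322500−250000)/322500 = 0.2248.
Squared: 0.1010; 0.0505.
Sum = 0.151553; P₂ = 0.151553 / 10 = 0.0152.

0.0152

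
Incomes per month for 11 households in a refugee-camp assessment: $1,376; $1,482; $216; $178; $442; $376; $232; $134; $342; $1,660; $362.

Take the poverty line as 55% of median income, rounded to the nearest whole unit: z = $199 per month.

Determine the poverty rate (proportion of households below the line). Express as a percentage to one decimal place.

2 of the 11 households have income below $199.
H = 2/11 = 18.2%.

18.2%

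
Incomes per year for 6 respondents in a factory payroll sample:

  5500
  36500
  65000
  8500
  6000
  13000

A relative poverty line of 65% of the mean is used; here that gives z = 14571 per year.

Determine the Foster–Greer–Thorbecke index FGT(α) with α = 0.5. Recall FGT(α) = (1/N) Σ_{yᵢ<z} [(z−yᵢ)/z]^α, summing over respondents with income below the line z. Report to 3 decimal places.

Below z: 5500, 6000, 8500, 13000 (q = 4 of N = 6).
Gap ratios (z−y)/z: (14571−5500)/14571 = 0.6225; (14571−6000)/14571 = 0.5882; (14571−8500)/14571 = 0.4166; (14571−13000)/14571 = 0.1078.
Raised to α = 0.5: 0.78901; 0.76696; 0.64548; 0.32835.
Sum = 2.529807; FGT(0.5) = 2.529807 / 6 = 0.422.

0.422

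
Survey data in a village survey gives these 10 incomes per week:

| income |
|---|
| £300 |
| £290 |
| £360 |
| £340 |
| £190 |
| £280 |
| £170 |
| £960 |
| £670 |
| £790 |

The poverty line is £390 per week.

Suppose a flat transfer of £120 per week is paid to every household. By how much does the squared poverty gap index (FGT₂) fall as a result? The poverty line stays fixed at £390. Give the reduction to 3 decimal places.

0.069

Before: below the line — £170, £190, £280, £290, £300, £340, £360; squared poverty gap index (FGT₂) = 0.08021.
After the £120 transfer: below the line — £290, £310; squared poverty gap index (FGT₂) = 0.01078.
Reduction = 0.08021 − 0.01078 = 0.069.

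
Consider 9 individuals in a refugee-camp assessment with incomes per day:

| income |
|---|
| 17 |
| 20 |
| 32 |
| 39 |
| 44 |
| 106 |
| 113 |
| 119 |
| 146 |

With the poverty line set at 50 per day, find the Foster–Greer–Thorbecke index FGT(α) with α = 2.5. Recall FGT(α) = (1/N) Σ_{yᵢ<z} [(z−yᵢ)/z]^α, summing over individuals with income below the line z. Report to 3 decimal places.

Below the line: 17, 20, 32, 39, 44 (q = 5 of N = 9).
Relative gaps: (50−17)/50 = 0.6600; (50−20)/50 = 0.6000; (50−32)/50 = 0.3600; (50−39)/50 = 0.2200; (50−44)/50 = 0.1200.
Raised to α = 2.5: 0.35388; 0.27885; 0.07776; 0.02270; 0.00499.
Sum = 0.738188; FGT(2.5) = 0.738188 / 9 = 0.082.

0.082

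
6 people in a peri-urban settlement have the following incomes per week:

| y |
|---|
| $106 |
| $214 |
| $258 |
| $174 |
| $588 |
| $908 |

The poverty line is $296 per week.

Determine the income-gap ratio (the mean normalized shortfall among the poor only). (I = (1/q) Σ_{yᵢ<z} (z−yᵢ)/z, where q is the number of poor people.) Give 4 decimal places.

0.3649

Incomes under z: $106, $174, $214, $258 (q = 4 of N = 6).
Relative gaps: 0.6419, 0.4122, 0.2770, 0.1284; sum = 1.459459.
The income-gap ratio divides by q (the poor only): 1.459459 / 4 = 0.3649.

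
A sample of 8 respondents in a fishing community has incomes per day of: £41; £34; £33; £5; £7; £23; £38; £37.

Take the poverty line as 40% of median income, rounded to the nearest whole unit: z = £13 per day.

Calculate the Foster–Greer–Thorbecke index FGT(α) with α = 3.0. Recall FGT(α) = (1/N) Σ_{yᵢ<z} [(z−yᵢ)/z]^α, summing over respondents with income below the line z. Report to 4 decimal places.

0.0414

Below the line: £5, £7 (q = 2 of N = 8).
Shortfall ratios: (13−5)/13 = 0.6154; (13−7)/13 = 0.4615.
Raised to α = 3.0: 0.23305; 0.09832.
Sum = 0.331361; FGT(3.0) = 0.331361 / 8 = 0.0414.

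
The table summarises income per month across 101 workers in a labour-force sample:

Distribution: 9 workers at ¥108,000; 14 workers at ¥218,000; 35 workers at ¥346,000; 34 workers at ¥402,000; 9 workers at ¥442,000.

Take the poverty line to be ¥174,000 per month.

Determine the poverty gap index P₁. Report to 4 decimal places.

0.0338

Below z: 9×¥108,000 (q = 9 of N = 101).
Gap ratios (z−y)/z: (174000−108000)/174000 = 0.3793 (×9).
Σ = 3.413793. Dividing by the full population N = 101 gives P₁ = 0.0338.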